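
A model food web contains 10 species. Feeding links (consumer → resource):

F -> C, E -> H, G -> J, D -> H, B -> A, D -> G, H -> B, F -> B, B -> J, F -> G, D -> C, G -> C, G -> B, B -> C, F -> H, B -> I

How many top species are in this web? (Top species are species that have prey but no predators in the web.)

3

Top species (has prey, but nothing eats it): D, F, E.
Count: 3.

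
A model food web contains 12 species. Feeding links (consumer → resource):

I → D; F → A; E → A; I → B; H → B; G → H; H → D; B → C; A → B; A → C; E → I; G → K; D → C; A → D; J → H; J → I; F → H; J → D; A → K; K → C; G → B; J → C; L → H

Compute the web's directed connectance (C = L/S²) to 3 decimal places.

The web has S = 12 species and L = 23 feeding links.
C = L / S² = 23 / 144 = 0.1597 ≈ 0.160.

C = 0.160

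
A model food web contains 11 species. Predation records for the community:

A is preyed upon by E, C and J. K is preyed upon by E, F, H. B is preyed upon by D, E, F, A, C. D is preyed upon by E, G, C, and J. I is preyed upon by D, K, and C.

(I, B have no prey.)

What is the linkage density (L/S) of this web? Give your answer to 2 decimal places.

L/S = 1.64

There are L = 18 links among S = 11 species.
L/S = 18/11 = 1.6364 ≈ 1.64.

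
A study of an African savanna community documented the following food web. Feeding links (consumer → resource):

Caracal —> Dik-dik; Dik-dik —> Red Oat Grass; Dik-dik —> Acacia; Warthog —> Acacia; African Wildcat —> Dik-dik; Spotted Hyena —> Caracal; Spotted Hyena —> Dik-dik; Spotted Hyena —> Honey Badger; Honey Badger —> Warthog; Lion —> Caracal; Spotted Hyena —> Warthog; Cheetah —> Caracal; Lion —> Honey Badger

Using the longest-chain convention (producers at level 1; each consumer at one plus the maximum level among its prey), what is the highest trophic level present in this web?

4

Producers (level 1): Red Oat Grass, Acacia.
Red Oat Grass → Dik-dik → Caracal → Spotted Hyena gives Spotted Hyena level 4.
No species has a prey at level 4, so no species reaches level 5.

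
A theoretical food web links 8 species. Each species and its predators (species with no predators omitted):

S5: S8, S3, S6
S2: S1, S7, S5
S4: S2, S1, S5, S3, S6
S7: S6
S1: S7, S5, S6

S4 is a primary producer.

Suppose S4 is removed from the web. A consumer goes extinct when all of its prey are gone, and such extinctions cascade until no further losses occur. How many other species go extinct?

Remove S4.
Round 1: S2 (all prey gone) → extinct.
Round 2: S1 (all prey gone) → extinct.
Round 3: S7 (all prey gone), S5 (all prey gone) → extinct.
Round 4: S8 (all prey gone), S3 (all prey gone), S6 (all prey gone) → extinct.
No further losses. Total secondary extinctions: 7.

7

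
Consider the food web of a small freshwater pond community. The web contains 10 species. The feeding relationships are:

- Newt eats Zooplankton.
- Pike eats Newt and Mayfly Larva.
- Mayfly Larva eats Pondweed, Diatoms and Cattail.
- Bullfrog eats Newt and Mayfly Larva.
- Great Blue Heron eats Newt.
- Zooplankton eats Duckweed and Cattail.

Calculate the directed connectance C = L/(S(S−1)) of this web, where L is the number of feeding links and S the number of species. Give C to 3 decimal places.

C = 0.122

The web has S = 10 species and L = 11 feeding links.
C = L / (S(S−1)) = 11 / 90 = 0.1222 ≈ 0.122.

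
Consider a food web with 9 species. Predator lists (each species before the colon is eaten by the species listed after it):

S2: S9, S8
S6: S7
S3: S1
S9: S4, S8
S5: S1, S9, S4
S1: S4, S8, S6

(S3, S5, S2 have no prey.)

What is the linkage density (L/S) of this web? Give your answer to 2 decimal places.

L/S = 1.33

There are L = 12 links among S = 9 species.
L/S = 12/9 = 1.3333 ≈ 1.33.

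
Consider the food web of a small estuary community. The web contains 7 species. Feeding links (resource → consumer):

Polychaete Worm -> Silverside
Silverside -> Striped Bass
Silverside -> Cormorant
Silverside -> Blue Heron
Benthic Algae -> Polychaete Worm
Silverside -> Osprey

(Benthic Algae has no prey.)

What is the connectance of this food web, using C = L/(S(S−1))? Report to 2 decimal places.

C = 0.14

The web has S = 7 species and L = 6 feeding links.
C = L / (S(S−1)) = 6 / 42 = 0.1429 ≈ 0.14.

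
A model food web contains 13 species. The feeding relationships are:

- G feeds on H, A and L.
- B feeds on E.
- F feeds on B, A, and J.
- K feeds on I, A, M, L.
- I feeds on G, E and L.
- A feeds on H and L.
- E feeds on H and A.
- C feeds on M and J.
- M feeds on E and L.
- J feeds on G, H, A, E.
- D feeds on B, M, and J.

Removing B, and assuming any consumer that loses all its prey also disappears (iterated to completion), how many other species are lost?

0

Remove B.
Every predator of it retains at least one other prey: D still has J, M; F still has A, J.
No consumer loses all prey, so no secondary extinctions occur.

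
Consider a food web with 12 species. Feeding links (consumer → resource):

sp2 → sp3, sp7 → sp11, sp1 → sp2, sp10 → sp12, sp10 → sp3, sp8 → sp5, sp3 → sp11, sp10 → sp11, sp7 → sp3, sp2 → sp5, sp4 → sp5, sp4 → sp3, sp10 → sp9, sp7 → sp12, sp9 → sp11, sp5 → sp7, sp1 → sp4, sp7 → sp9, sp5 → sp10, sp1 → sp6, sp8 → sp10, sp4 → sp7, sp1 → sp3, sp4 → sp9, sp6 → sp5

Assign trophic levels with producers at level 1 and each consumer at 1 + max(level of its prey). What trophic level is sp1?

Trophic level 6

sp11 is a producer → level 1.
sp9 eats sp11 → level 2.
sp7 eats sp9 (level 2); other prey at levels: sp12 1, sp11 1, sp3 2 → level 3.
sp5 eats sp7 (level 3); other prey at levels: sp10 3 → level 4.
sp6 eats sp5 → level 5.
sp1 eats sp6 (level 5); other prey at levels: sp3 2, sp2 5, sp4 5 → level 6.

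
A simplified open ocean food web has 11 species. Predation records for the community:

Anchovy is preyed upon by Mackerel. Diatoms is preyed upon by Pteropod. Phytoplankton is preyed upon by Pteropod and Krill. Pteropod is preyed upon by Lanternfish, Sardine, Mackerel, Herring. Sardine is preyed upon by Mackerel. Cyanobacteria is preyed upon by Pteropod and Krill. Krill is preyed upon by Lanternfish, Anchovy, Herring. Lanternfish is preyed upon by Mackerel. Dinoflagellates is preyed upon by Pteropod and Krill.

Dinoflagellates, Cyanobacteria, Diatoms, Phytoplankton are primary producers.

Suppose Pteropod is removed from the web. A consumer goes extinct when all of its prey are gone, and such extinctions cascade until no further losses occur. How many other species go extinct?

Remove Pteropod.
Round 1: Sardine (all prey gone) → extinct.
No further losses. Total secondary extinctions: 1.

1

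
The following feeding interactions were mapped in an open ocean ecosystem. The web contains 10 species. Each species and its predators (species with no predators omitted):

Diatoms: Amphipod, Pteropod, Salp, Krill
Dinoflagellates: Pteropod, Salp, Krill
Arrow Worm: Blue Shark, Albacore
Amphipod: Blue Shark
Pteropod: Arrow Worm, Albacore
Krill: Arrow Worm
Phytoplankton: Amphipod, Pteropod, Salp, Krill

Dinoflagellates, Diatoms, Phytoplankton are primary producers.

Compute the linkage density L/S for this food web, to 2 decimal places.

L/S = 1.70

There are L = 17 links among S = 10 species.
L/S = 17/10 = 1.7000 ≈ 1.70.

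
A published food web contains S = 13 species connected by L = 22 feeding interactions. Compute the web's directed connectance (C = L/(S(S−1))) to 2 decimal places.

C = 0.14

The web has S = 13 species and L = 22 feeding links.
C = L / (S(S−1)) = 22 / 156 = 0.1410 ≈ 0.14.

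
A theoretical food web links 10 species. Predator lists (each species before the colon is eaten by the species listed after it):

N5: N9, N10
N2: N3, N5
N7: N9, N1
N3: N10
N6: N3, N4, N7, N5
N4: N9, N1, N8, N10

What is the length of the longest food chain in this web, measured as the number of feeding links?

2 links

One longest chain: N6 → N4 → N9.
It has 3 species and 2 links.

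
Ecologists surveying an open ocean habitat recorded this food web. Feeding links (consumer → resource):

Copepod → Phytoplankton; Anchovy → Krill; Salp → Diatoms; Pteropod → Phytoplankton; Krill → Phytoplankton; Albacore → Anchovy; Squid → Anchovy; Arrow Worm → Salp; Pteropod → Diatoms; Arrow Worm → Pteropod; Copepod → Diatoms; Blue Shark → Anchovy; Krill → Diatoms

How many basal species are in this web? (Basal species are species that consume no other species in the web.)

2

Basal species (no prey listed): Diatoms, Phytoplankton.
Count: 2.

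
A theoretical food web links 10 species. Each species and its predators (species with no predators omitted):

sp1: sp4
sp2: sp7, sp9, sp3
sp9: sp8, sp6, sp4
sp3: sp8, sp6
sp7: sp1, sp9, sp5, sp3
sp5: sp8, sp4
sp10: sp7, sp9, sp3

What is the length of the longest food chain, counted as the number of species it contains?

4 species

One longest chain: sp2 → sp7 → sp9 → sp8.
It has 4 species and 3 links.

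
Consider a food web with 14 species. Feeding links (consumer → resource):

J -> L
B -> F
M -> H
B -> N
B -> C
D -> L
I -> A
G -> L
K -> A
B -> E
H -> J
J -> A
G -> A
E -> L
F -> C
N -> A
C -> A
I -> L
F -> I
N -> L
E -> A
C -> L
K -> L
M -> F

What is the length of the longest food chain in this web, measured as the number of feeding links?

One longest chain: L → I → F → B.
It has 4 species and 3 links.

3 links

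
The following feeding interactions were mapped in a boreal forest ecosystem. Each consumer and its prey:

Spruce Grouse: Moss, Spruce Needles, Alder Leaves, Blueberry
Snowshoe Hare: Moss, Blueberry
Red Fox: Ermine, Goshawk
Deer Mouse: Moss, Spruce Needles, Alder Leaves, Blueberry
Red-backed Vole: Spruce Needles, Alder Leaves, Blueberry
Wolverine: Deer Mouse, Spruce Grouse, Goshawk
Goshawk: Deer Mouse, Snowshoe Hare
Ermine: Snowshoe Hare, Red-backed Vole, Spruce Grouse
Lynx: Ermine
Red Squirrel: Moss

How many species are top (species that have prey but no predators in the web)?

Top species (has prey, but nothing eats it): Red Squirrel, Wolverine, Red Fox, Lynx.
Count: 4.

4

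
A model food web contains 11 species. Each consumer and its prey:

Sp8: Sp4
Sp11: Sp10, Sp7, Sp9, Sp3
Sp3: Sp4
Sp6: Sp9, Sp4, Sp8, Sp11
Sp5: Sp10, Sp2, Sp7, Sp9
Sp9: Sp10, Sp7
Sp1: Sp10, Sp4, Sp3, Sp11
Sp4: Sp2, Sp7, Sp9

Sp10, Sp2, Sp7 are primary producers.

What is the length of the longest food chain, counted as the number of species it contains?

One longest chain: Sp10 → Sp9 → Sp4 → Sp3 → Sp11 → Sp6.
It has 6 species and 5 links.

6 species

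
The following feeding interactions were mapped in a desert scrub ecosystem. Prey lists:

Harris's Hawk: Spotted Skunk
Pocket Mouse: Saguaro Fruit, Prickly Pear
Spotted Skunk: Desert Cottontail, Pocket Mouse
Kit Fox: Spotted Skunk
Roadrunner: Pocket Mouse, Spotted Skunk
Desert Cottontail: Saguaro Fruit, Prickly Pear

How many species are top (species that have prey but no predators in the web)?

3

Top species (has prey, but nothing eats it): Harris's Hawk, Kit Fox, Roadrunner.
Count: 3.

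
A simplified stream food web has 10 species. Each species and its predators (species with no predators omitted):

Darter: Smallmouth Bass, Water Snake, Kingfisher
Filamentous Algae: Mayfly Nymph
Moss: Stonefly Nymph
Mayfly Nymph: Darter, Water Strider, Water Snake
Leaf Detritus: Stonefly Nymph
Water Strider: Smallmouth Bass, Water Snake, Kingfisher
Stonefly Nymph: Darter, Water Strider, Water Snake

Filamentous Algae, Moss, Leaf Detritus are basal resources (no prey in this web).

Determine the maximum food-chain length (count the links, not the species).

3 links

One longest chain: Filamentous Algae → Mayfly Nymph → Darter → Smallmouth Bass.
It has 4 species and 3 links.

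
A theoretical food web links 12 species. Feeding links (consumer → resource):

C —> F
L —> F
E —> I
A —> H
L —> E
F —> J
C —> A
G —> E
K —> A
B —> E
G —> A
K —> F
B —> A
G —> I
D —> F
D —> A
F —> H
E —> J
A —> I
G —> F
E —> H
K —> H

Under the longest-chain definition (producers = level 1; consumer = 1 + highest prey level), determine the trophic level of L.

Trophic level 3

J is a producer → level 1.
E eats J (level 1); other prey at levels: I 1, H 1 → level 2.
L eats E (level 2); other prey at levels: F 2 → level 3.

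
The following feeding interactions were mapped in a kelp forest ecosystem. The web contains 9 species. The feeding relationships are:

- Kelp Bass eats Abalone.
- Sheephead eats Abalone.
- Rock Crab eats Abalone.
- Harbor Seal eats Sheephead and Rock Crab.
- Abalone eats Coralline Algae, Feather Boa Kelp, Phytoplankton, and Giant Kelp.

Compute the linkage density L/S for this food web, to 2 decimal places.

There are L = 9 links among S = 9 species.
L/S = 9/9 = 1.0000 ≈ 1.00.

L/S = 1.00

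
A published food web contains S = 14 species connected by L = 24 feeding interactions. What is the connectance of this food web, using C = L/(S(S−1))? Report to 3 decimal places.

The web has S = 14 species and L = 24 feeding links.
C = L / (S(S−1)) = 24 / 182 = 0.1319 ≈ 0.132.

C = 0.132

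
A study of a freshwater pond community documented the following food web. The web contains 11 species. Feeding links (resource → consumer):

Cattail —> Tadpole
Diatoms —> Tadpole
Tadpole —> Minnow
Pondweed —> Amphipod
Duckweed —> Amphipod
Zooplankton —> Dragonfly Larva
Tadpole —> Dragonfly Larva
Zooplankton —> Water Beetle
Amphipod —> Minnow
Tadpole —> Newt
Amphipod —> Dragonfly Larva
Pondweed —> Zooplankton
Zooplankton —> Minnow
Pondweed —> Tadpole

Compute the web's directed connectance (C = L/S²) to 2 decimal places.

C = 0.12

The web has S = 11 species and L = 14 feeding links.
C = L / S² = 14 / 121 = 0.1157 ≈ 0.12.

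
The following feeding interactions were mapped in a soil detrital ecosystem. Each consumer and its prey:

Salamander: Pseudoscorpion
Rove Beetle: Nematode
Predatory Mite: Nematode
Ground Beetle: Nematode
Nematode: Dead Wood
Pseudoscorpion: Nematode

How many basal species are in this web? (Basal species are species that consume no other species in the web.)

1

Basal species (no prey listed): Dead Wood.
Count: 1.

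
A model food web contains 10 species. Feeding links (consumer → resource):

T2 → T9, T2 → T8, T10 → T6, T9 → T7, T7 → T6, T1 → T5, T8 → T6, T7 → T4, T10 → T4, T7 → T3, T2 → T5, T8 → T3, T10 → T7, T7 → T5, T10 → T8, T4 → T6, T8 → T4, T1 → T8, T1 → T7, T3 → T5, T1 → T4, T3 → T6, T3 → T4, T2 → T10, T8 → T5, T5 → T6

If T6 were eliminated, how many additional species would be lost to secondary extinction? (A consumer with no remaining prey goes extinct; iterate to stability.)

Remove T6.
Round 1: T5 (all prey gone), T4 (all prey gone) → extinct.
Round 2: T3 (all prey gone) → extinct.
Round 3: T8 (all prey gone), T7 (all prey gone) → extinct.
Round 4: T9 (all prey gone), T10 (all prey gone), T1 (all prey gone) → extinct.
Round 5: T2 (all prey gone) → extinct.
No further losses. Total secondary extinctions: 9.

9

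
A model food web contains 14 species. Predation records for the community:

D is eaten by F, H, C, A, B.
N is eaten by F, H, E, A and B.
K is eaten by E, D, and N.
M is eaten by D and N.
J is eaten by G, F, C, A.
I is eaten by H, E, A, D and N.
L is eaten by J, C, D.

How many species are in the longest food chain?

One longest chain: K → D → C.
It has 3 species and 2 links.

3 species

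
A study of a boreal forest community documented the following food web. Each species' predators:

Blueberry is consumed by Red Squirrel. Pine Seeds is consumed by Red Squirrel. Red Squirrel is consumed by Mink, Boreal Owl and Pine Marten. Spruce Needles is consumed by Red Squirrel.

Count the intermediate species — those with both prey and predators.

1

Intermediate species (has both prey and predators): Red Squirrel.
Count: 1.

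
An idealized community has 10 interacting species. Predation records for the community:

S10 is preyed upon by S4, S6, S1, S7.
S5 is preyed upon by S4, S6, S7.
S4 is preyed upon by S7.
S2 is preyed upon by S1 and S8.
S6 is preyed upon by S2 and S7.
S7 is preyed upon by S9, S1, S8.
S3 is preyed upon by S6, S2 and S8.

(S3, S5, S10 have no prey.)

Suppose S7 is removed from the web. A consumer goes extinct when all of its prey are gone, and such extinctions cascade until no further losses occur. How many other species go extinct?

1

Remove S7.
Round 1: S9 (all prey gone) → extinct.
No further losses. Total secondary extinctions: 1.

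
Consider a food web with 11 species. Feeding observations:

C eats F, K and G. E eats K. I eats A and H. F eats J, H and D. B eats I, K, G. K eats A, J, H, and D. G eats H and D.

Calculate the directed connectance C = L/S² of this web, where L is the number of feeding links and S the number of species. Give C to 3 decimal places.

C = 0.149

The web has S = 11 species and L = 18 feeding links.
C = L / S² = 18 / 121 = 0.1488 ≈ 0.149.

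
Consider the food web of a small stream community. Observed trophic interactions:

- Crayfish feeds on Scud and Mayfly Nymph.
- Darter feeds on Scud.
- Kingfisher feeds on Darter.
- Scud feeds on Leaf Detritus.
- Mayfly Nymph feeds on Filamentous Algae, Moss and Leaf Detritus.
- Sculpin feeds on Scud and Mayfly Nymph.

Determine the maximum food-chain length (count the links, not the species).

3 links

One longest chain: Leaf Detritus → Scud → Darter → Kingfisher.
It has 4 species and 3 links.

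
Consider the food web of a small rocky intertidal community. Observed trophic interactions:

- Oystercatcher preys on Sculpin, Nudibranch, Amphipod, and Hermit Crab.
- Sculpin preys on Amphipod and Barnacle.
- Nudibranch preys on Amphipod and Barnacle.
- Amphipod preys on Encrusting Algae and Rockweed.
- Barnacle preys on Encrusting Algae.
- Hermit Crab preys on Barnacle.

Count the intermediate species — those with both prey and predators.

Intermediate species (has both prey and predators): Barnacle, Amphipod, Hermit Crab, Sculpin, Nudibranch.
Count: 5.

5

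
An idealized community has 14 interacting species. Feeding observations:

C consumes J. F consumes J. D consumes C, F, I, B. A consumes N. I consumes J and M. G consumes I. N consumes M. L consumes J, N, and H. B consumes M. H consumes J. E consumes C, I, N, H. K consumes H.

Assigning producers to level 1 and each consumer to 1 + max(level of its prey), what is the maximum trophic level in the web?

Producers (level 1): M, J.
J → H → K gives K level 3.
No species has a prey at level 3, so no species reaches level 4.

3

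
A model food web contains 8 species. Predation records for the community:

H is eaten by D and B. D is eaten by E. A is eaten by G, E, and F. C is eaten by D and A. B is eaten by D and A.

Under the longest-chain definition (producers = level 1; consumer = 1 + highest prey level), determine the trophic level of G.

Trophic level 4

H is a producer → level 1.
B eats H → level 2.
A eats B (level 2); other prey at levels: C 1 → level 3.
G eats A → level 4.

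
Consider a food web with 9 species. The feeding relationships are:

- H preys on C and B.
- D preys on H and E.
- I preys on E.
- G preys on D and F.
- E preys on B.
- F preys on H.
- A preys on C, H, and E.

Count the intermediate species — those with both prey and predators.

Intermediate species (has both prey and predators): H, E, D, F.
Count: 4.

4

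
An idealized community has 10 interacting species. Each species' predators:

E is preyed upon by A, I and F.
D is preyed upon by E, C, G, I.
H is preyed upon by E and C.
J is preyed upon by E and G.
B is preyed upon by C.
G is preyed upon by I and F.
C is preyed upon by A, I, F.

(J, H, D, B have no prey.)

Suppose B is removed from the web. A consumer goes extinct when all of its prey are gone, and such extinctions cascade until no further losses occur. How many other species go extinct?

0

Remove B.
Every predator of it retains at least one other prey: C still has H, D.
No consumer loses all prey, so no secondary extinctions occur.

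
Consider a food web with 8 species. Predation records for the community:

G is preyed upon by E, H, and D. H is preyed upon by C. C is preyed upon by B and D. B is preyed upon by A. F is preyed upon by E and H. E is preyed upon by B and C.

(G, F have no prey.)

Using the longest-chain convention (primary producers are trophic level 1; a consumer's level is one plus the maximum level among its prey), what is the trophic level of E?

Trophic level 2

G is a producer → level 1.
E eats G (level 1); other prey at levels: F 1 → level 2.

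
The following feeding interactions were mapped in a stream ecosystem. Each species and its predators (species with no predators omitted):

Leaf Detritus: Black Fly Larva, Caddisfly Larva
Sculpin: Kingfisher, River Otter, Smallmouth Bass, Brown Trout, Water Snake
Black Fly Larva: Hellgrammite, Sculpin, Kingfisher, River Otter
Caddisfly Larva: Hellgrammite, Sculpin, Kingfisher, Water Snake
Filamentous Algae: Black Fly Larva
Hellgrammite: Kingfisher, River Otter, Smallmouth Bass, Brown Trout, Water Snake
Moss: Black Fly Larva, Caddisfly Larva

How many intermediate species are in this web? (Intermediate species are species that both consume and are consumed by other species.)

4

Intermediate species (has both prey and predators): Black Fly Larva, Caddisfly Larva, Hellgrammite, Sculpin.
Count: 4.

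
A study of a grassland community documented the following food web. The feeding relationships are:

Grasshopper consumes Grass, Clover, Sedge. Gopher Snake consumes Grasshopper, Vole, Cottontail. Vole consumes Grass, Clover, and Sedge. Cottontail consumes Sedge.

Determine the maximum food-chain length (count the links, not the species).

One longest chain: Sedge → Cottontail → Gopher Snake.
It has 3 species and 2 links.

2 links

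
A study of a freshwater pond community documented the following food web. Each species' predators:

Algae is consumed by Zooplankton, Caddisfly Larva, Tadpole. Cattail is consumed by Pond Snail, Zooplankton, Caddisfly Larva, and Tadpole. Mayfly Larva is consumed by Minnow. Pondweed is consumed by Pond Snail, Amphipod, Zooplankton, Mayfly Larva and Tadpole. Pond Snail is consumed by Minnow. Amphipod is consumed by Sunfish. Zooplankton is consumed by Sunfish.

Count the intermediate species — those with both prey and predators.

4

Intermediate species (has both prey and predators): Pond Snail, Amphipod, Mayfly Larva, Zooplankton.
Count: 4.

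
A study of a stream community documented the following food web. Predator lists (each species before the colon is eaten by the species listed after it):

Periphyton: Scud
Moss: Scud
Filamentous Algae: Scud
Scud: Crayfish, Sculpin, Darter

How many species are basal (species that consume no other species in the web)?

Basal species (no prey listed): Filamentous Algae, Moss, Periphyton.
Count: 3.

3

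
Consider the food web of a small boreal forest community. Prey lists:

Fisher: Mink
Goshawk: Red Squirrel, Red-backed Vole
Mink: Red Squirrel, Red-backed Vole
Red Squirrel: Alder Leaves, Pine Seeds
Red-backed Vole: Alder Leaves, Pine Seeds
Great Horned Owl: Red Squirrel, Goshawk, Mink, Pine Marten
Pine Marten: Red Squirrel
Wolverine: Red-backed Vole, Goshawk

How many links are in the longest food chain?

One longest chain: Alder Leaves → Red Squirrel → Mink → Fisher.
It has 4 species and 3 links.

3 links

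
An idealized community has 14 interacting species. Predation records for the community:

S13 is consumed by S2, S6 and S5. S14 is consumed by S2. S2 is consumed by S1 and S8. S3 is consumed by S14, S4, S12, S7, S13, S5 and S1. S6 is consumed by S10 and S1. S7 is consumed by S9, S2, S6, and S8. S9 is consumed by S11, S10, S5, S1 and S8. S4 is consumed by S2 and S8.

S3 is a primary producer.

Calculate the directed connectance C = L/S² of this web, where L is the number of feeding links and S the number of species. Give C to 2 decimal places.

The web has S = 14 species and L = 26 feeding links.
C = L / S² = 26 / 196 = 0.1327 ≈ 0.13.

C = 0.13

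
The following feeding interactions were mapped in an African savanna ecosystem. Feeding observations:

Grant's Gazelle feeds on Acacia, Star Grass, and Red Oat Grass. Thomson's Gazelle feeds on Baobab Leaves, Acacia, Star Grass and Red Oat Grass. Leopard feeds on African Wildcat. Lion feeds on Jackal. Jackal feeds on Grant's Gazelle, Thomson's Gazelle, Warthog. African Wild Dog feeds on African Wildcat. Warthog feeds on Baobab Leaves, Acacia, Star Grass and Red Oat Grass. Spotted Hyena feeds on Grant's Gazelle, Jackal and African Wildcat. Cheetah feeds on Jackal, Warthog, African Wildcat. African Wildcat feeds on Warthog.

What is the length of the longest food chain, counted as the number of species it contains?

4 species

One longest chain: Red Oat Grass → Warthog → African Wildcat → Leopard.
It has 4 species and 3 links.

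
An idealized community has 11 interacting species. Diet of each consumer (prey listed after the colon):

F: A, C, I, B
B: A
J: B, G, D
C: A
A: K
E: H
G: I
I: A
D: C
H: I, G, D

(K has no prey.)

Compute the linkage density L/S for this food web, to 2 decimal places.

There are L = 17 links among S = 11 species.
L/S = 17/11 = 1.5455 ≈ 1.55.

L/S = 1.55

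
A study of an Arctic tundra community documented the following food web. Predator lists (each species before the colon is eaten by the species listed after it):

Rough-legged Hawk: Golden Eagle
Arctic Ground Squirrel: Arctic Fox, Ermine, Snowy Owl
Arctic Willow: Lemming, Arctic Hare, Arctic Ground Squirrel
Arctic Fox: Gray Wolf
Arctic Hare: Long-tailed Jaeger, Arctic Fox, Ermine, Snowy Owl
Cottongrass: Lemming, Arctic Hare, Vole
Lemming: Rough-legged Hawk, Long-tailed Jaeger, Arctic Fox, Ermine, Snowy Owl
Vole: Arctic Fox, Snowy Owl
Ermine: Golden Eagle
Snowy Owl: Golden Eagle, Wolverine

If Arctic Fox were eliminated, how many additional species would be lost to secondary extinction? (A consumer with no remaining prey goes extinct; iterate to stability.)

1

Remove Arctic Fox.
Round 1: Gray Wolf (all prey gone) → extinct.
No further losses. Total secondary extinctions: 1.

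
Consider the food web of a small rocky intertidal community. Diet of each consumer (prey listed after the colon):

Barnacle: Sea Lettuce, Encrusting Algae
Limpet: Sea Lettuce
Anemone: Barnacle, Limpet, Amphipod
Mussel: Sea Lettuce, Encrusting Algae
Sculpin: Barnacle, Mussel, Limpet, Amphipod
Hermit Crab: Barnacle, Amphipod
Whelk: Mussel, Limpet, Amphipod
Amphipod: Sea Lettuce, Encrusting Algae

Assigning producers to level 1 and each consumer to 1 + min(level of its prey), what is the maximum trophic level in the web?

3

Producers (level 1): Sea Lettuce, Encrusting Algae.
Following each consumer down to its lowest-level prey: Sea Lettuce → Barnacle → Anemone (levels 1 through 3).
All prey of Anemone (Barnacle 2, Limpet 2, Amphipod 2) are at level 2 or above, so Anemone is at level 1 + 2 = 3.
Every consumer has at least one prey at level 2 or below, so none exceeds level 3.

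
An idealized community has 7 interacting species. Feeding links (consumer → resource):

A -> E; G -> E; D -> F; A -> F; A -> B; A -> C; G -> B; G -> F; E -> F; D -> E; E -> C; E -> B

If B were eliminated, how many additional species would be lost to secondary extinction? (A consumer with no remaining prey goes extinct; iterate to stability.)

Remove B.
Every predator of it retains at least one other prey: E still has F, C; A still has F, C, E; G still has F, E.
No consumer loses all prey, so no secondary extinctions occur.

0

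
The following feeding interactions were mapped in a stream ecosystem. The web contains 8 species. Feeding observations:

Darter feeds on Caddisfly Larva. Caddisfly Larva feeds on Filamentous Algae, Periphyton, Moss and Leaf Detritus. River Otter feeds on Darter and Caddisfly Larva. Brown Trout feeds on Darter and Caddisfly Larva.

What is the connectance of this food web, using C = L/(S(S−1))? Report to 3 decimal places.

The web has S = 8 species and L = 9 feeding links.
C = L / (S(S−1)) = 9 / 56 = 0.1607 ≈ 0.161.

C = 0.161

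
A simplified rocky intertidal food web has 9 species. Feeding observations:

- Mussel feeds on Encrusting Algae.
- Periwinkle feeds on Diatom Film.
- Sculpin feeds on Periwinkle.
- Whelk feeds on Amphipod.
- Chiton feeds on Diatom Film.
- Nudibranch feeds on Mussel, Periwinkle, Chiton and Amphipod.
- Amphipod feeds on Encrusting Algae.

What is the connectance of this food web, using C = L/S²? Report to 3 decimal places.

C = 0.123

The web has S = 9 species and L = 10 feeding links.
C = L / S² = 10 / 81 = 0.1235 ≈ 0.123.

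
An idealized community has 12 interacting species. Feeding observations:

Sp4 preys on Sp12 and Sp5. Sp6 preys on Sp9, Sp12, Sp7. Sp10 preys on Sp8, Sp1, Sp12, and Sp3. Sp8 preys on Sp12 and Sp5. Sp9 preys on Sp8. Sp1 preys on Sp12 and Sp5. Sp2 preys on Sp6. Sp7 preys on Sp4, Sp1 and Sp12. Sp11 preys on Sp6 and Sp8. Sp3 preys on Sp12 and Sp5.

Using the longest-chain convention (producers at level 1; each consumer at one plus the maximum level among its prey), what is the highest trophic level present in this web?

Producers (level 1): Sp12, Sp5.
Sp12 → Sp8 → Sp9 → Sp6 → Sp11 gives Sp11 level 5.
No species has a prey at level 5, so no species reaches level 6.

5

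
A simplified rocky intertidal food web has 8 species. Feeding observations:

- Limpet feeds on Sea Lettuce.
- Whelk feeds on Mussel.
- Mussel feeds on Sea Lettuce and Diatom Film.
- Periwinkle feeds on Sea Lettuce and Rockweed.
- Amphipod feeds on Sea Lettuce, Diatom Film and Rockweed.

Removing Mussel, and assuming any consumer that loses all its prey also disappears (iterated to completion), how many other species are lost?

1

Remove Mussel.
Round 1: Whelk (all prey gone) → extinct.
No further losses. Total secondary extinctions: 1.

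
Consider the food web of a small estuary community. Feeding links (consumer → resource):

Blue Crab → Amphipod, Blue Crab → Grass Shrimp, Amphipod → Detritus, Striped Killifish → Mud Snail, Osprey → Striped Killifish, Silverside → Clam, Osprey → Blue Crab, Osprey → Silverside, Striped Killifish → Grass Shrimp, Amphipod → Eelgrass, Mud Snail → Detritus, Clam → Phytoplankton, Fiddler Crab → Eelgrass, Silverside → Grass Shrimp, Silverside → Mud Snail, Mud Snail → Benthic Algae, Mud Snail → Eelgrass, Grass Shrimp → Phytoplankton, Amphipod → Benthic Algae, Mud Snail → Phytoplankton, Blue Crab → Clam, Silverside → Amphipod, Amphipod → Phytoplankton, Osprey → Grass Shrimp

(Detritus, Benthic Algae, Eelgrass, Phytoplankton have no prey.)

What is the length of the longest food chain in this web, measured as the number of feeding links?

One longest chain: Detritus → Amphipod → Silverside → Osprey.
It has 4 species and 3 links.

3 links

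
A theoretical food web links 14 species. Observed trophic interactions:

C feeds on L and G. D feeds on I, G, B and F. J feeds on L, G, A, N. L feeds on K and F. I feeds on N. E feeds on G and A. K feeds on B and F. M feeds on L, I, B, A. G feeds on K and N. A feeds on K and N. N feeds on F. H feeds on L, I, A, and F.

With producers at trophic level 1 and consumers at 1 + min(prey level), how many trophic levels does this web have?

Producers (level 1): B, F.
Following each consumer down to its lowest-level prey: F → N → G → E (levels 1 through 4).
All prey of E (G 3, A 3) are at level 3 or above, so E is at level 1 + 3 = 4.
Every consumer has at least one prey at level 3 or below, so none exceeds level 4.

4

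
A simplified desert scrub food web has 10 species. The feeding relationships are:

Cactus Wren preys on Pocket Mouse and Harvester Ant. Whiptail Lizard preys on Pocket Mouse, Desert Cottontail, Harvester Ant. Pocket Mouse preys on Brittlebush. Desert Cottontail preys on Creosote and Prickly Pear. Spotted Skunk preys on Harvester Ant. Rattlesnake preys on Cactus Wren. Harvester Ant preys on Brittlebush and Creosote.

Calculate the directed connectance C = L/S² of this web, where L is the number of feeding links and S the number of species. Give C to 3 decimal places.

C = 0.120

The web has S = 10 species and L = 12 feeding links.
C = L / S² = 12 / 100 = 0.1200 ≈ 0.120.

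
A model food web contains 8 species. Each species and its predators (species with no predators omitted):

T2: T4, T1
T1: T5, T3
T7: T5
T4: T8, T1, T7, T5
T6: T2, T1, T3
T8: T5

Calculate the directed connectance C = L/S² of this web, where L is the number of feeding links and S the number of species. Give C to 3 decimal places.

The web has S = 8 species and L = 13 feeding links.
C = L / S² = 13 / 64 = 0.2031 ≈ 0.203.

C = 0.203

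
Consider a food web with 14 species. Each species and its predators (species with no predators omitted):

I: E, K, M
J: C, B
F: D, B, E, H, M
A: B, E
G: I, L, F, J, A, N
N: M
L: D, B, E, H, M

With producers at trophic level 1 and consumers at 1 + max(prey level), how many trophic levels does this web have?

3

Producers (level 1): G.
G → L → D gives D level 3.
No species has a prey at level 3, so no species reaches level 4.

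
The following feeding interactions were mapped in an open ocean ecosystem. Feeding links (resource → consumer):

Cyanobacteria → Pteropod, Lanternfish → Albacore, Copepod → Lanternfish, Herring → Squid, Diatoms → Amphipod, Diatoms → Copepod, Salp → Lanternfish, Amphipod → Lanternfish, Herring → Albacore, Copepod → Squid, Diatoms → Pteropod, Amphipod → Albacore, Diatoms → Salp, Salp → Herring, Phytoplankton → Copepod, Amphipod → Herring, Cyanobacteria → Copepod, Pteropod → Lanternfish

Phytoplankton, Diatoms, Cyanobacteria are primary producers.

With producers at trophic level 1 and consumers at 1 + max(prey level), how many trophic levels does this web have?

Producers (level 1): Phytoplankton, Diatoms, Cyanobacteria.
Diatoms → Amphipod → Herring → Squid gives Squid level 4.
No species has a prey at level 4, so no species reaches level 5.

4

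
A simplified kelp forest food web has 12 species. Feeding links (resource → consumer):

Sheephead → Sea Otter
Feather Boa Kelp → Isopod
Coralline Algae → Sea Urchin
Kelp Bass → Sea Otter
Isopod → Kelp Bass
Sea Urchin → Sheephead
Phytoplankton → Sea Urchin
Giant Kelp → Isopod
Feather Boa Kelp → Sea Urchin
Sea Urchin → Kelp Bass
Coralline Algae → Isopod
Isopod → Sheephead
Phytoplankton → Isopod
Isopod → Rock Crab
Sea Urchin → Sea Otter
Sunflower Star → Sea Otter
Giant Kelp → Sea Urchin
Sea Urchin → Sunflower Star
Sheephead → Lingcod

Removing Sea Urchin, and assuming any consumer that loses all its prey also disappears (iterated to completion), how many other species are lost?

1

Remove Sea Urchin.
Round 1: Sunflower Star (all prey gone) → extinct.
No further losses. Total secondary extinctions: 1.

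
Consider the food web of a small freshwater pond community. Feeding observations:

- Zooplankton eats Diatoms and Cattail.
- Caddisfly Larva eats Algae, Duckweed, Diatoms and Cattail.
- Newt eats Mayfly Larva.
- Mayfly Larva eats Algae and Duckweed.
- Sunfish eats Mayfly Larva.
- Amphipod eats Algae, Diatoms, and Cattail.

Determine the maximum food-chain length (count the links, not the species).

2 links

One longest chain: Duckweed → Mayfly Larva → Sunfish.
It has 3 species and 2 links.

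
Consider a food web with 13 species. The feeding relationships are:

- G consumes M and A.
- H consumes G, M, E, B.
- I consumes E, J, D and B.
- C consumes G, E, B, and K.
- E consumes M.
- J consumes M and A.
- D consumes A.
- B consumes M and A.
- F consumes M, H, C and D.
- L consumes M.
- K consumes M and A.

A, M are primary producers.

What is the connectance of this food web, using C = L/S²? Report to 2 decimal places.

The web has S = 13 species and L = 27 feeding links.
C = L / S² = 27 / 169 = 0.1598 ≈ 0.16.

C = 0.16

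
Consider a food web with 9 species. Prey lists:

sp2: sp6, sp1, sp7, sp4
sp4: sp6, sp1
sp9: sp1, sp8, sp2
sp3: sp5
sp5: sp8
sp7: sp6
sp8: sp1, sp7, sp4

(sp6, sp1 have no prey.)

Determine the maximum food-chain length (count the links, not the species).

One longest chain: sp6 → sp7 → sp8 → sp5 → sp3.
It has 5 species and 4 links.

4 links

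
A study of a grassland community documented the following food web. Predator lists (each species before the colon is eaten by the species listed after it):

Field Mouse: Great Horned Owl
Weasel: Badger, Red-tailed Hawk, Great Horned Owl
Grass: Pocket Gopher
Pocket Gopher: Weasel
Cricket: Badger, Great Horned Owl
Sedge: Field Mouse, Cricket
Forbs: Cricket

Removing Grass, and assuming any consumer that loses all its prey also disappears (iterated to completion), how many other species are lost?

Remove Grass.
Round 1: Pocket Gopher (all prey gone) → extinct.
Round 2: Weasel (all prey gone) → extinct.
Round 3: Red-tailed Hawk (all prey gone) → extinct.
No further losses. Total secondary extinctions: 3.

3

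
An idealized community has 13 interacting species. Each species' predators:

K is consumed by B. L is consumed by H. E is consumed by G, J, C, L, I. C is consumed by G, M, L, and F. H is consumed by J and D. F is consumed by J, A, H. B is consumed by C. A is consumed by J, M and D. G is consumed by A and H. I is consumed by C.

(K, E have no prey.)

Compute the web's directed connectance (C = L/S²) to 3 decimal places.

The web has S = 13 species and L = 23 feeding links.
C = L / S² = 23 / 169 = 0.1361 ≈ 0.136.

C = 0.136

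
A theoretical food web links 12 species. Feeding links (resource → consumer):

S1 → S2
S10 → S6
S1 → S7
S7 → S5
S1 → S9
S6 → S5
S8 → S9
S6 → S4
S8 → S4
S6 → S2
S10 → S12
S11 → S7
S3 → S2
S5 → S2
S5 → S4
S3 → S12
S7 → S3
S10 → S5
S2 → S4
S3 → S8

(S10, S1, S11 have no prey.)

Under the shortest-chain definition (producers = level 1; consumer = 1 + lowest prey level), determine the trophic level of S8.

Trophic level 4

S1 is a producer → level 1.
S7 eats S1 → level 2.
S3 eats S7 → level 3.
S8 eats S3 → level 4.
No prey of S8 is below level 3, so 4 is the minimum.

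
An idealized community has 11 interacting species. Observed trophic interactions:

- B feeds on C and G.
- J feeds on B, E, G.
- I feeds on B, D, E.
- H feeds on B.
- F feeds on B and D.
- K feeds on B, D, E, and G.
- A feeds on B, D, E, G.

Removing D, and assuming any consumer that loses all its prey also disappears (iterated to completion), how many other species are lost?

Remove D.
Every predator of it retains at least one other prey: F still has B; I still has E, B; K still has E, G, B; A still has E, G, B.
No consumer loses all prey, so no secondary extinctions occur.

0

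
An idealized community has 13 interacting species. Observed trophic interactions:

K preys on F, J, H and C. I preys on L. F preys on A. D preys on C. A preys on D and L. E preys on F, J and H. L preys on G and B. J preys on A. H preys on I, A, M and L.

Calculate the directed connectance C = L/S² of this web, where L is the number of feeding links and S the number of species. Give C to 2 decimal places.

The web has S = 13 species and L = 19 feeding links.
C = L / S² = 19 / 169 = 0.1124 ≈ 0.11.

C = 0.11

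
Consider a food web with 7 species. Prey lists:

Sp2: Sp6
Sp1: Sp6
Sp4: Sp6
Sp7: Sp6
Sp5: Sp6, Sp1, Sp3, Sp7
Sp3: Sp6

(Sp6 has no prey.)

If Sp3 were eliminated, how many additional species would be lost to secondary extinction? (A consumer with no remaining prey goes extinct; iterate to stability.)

0

Remove Sp3.
Every predator of it retains at least one other prey: Sp5 still has Sp6, Sp1, Sp7.
No consumer loses all prey, so no secondary extinctions occur.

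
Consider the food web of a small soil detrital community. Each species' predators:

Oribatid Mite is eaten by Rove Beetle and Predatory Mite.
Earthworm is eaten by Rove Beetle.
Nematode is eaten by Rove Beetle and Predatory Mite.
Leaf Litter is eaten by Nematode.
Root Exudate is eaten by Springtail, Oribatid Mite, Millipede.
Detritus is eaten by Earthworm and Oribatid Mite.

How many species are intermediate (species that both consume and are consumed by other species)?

Intermediate species (has both prey and predators): Nematode, Oribatid Mite, Earthworm.
Count: 3.

3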